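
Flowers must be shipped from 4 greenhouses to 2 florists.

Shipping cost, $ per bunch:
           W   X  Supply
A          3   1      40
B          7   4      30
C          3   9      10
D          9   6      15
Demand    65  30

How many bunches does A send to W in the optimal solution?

The minimum-cost plan:
  A–W: 40 × $3 = $120
  B–W: 15 × $7 = $105
  B–X: 15 × $4 = $60
  C–W: 10 × $3 = $30
  D–X: 15 × $6 = $90
Total cost = $405.
So A→W carries 40 bunches.

40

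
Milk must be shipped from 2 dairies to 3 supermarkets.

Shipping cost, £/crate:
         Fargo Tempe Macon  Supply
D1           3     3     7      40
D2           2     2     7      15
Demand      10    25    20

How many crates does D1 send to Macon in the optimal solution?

The minimum-cost plan:
  D1→Fargo: 10 crates
  D1→Tempe: 10 crates
  D1→Macon: 20 crates
  D2→Tempe: 15 crates
Total cost = £230.
So D1→Macon carries 20 crates.

20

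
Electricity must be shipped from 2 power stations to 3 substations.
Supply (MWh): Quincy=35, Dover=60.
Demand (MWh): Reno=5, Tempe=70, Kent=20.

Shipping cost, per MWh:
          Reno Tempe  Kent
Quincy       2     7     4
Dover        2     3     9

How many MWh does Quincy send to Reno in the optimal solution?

The minimum-cost plan:
  Quincy->Reno: 5 × 2 = 10
  Quincy->Tempe: 10 × 7 = 70
  Quincy->Kent: 20 × 4 = 80
  Dover->Tempe: 60 × 3 = 180
Total cost = 340.
So Quincy→Reno carries 5 MWh.

5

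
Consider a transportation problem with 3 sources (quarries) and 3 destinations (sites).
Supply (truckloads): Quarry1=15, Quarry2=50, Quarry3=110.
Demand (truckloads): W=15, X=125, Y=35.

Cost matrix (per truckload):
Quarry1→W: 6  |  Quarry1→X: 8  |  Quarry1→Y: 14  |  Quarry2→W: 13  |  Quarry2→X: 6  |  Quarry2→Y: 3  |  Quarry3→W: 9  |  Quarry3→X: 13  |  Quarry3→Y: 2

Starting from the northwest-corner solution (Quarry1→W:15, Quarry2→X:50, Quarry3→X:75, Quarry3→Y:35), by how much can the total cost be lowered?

30

Current plan cost = 15·6 + 50·6 + 75·13 + 35·2 = 1435.
Optimal plan:
  Quarry1→X: 15 × 8 = 120
  Quarry2→X: 50 × 6 = 300
  Quarry3→W: 15 × 9 = 135
  Quarry3→X: 60 × 13 = 780
  Quarry3→Y: 35 × 2 = 70
Optimal cost = 1405.
Saving = 1435 − 1405 = 30.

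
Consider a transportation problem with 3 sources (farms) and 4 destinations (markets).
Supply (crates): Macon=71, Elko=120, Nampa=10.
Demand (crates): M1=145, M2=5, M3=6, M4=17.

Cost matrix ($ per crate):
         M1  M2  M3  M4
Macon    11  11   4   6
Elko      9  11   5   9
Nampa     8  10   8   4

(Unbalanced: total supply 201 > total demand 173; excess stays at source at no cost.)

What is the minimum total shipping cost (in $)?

1506

A cheapest plan:
  Macon→M1: 15 × $11 = $165
  Macon→M2: 5 × $11 = $55
  Macon→M3: 6 × $4 = $24
  Macon→M4: 17 × $6 = $102
  Elko→M1: 120 × $9 = $1080
  Nampa→M1: 10 × $8 = $80
Total = 165 + 55 + 24 + 102 + 1080 + 80 = $1506.
(Supply check: Macon ships 43; Elko ships 120; Nampa ships 10.)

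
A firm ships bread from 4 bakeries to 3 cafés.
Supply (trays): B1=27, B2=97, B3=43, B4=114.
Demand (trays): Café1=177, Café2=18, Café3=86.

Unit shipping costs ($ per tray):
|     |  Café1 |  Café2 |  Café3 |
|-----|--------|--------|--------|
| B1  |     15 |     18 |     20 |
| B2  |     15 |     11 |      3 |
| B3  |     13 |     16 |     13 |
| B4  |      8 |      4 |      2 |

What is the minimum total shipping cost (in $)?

An optimal shipping plan:
  B1→Café1: 27 × $15 = $405
  B2→Café1: 11 × $15 = $165
  B2→Café3: 86 × $3 = $258
  B3→Café1: 43 × $13 = $559
  B4→Café1: 96 × $8 = $768
  B4→Café2: 18 × $4 = $72
Total = 405 + 165 + 258 + 559 + 768 + 72 = $2227.

2227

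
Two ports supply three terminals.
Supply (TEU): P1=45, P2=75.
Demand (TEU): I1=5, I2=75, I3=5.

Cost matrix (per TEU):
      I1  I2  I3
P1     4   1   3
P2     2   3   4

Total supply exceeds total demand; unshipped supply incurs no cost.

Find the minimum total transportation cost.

165

A cheapest plan:
  P1->I2: 45 × 1 = 45
  P2->I1: 5 × 2 = 10
  P2->I2: 30 × 3 = 90
  P2->I3: 5 × 4 = 20
Total = 45 + 10 + 90 + 20 = 165.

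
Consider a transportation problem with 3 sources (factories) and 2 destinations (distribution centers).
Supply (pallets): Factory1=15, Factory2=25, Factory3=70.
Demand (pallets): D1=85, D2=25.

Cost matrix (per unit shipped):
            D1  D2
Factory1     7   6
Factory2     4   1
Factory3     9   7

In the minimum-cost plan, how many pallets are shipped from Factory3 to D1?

70

Solving gives:
  Factory1->D1: 15 × 7 = 105
  Factory2->D2: 25 × 1 = 25
  Factory3->D1: 70 × 9 = 630
Total cost = 760.
So Factory3→D1 carries 70 pallets.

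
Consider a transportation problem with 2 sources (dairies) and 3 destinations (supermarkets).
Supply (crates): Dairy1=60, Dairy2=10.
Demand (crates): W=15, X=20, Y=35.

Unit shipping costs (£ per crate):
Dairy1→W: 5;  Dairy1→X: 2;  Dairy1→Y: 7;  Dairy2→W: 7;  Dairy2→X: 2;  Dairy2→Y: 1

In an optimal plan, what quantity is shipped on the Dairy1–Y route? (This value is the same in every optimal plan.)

The minimum-cost plan:
  Dairy1–W: 15 × £5 = £75
  Dairy1–X: 20 × £2 = £40
  Dairy1–Y: 25 × £7 = £175
  Dairy2–Y: 10 × £1 = £10
Total cost = £300.
So Dairy1→Y carries 25 crates.

25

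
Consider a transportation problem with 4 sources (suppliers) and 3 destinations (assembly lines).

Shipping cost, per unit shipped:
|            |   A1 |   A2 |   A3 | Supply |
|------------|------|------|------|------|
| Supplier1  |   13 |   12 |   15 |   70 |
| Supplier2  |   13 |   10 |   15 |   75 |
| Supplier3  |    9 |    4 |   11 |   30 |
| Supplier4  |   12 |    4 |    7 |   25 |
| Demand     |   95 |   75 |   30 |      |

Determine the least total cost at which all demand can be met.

2055

Optimal allocation:
  Supplier1–A1: 65 batches
  Supplier1–A3: 5 batches
  Supplier2–A1: 30 batches
  Supplier2–A2: 45 batches
  Supplier3–A2: 30 batches
  Supplier4–A3: 25 batches
Total cost = 2055.
(Supply check: Supplier1 ships 70; Supplier2 ships 75; Supplier3 ships 30; Supplier4 ships 25.)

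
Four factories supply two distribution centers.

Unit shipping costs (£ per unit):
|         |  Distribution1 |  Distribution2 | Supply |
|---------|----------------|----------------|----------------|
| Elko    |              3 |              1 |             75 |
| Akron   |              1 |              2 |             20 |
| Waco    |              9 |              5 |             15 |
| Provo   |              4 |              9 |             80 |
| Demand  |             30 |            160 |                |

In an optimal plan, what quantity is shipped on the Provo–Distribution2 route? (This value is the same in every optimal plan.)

The minimum-cost plan:
  Elko→Distribution2: 75 × £1 = £75
  Akron→Distribution2: 20 × £2 = £40
  Waco→Distribution2: 15 × £5 = £75
  Provo→Distribution1: 30 × £4 = £120
  Provo→Distribution2: 50 × £9 = £450
Total cost = £760.
So Provo→Distribution2 carries 50 pallets.

50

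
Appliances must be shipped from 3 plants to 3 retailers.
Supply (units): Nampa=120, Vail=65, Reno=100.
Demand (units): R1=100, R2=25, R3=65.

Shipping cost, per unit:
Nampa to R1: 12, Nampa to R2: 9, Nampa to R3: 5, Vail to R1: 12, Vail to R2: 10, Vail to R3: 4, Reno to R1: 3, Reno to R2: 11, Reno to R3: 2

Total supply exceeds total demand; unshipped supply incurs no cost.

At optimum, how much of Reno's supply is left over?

Minimum-cost shipments:
  Nampa→R2: 25 × 9 = 225
  Vail→R3: 65 × 4 = 260
  Reno→R1: 100 × 3 = 300
Total cost = 785.
Reno ships 100 of its 100, leaving 0.

0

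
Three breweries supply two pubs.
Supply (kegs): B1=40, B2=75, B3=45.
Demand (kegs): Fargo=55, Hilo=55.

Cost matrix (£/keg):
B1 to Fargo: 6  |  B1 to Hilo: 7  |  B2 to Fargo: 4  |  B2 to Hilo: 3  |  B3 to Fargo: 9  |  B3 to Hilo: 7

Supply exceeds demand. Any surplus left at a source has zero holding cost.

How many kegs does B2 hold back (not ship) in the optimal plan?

0

An optimal plan:
  B1→Fargo: 35 × £6 = £210
  B2→Fargo: 20 × £4 = £80
  B2→Hilo: 55 × £3 = £165
Total cost = £455.
B2 ships 75 of its 75, leaving 0.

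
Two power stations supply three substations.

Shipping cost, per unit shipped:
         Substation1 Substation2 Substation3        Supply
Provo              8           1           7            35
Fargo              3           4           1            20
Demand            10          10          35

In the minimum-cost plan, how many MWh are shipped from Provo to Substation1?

Optimal shipments:
  Provo->Substation1: 10 × 8 = 80
  Provo->Substation2: 10 × 1 = 10
  Provo->Substation3: 15 × 7 = 105
  Fargo->Substation3: 20 × 1 = 20
Total cost = 215.
So Provo→Substation1 carries 10 MWh.

10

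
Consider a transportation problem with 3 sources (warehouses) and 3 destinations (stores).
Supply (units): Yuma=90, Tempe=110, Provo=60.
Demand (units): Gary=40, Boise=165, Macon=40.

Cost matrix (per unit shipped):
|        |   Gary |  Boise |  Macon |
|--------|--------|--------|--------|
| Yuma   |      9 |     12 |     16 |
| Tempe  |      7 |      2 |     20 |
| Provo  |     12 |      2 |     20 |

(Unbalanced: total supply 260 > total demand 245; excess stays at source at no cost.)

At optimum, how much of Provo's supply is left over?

An optimal plan:
  Yuma to Gary: 35 units
  Yuma to Macon: 40 units
  Tempe to Gary: 5 units
  Tempe to Boise: 105 units
  Provo to Boise: 60 units
Total cost = 1320.
Provo ships 60 of its 60, leaving 0.

0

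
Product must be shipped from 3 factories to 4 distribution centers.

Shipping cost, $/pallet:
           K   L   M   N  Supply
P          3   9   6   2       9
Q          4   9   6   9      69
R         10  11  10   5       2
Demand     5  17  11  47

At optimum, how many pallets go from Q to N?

Optimal shipments:
  P–N: 9 × $2 = $18
  Q–K: 5 × $4 = $20
  Q–L: 17 × $9 = $153
  Q–M: 11 × $6 = $66
  Q–N: 36 × $9 = $324
  R–N: 2 × $5 = $10
Total cost = $591.
So Q→N carries 36 pallets.

36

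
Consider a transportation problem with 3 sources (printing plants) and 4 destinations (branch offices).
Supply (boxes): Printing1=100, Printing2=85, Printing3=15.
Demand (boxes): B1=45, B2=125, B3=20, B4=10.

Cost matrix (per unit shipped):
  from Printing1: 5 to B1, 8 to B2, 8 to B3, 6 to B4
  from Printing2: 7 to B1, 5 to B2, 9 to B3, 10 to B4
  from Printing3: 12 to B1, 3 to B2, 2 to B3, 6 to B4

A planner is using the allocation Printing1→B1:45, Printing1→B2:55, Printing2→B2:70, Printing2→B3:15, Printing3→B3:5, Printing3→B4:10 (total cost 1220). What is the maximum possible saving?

Current plan cost = 45·5 + 55·8 + 70·5 + 15·9 + 5·2 + 10·6 = 1220.
Optimal plan:
  Printing1–B1: 45 × 5 = 225
  Printing1–B2: 40 × 8 = 320
  Printing1–B3: 5 × 8 = 40
  Printing1–B4: 10 × 6 = 60
  Printing2–B2: 85 × 5 = 425
  Printing3–B3: 15 × 2 = 30
Optimal cost = 1100.
Saving = 1220 − 1100 = 120.

120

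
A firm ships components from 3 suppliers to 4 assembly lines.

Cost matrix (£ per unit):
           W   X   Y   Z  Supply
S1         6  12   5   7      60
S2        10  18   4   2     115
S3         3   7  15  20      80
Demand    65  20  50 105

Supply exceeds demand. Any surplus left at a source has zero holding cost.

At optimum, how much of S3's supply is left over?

0

Minimum-cost shipments:
  S1->W: 5 × £6 = £30
  S1->Y: 40 × £5 = £200
  S2->Y: 10 × £4 = £40
  S2->Z: 105 × £2 = £210
  S3->W: 60 × £3 = £180
  S3->X: 20 × £7 = £140
Total cost = £800.
S3 ships 80 of its 80, leaving 0.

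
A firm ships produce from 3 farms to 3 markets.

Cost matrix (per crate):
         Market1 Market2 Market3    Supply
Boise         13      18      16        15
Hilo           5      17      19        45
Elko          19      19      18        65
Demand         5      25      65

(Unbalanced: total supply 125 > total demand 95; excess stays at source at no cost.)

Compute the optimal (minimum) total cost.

1590

One minimum-cost allocation:
  Boise–Market3: 15 × 16 = 240
  Hilo–Market1: 5 × 5 = 25
  Hilo–Market2: 25 × 17 = 425
  Elko–Market3: 50 × 18 = 900
Total = 240 + 25 + 425 + 900 = 1590.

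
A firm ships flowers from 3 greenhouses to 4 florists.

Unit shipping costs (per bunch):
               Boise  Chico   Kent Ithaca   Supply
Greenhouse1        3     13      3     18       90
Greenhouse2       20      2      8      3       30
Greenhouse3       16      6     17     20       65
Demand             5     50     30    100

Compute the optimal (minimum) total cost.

One minimum-cost allocation:
  Greenhouse1->Boise: 5 × 3 = 15
  Greenhouse1->Kent: 30 × 3 = 90
  Greenhouse1->Ithaca: 55 × 18 = 990
  Greenhouse2->Ithaca: 30 × 3 = 90
  Greenhouse3->Chico: 50 × 6 = 300
  Greenhouse3->Ithaca: 15 × 20 = 300
Total = 15 + 90 + 990 + 90 + 300 + 300 = 1785.
(Supply check: Greenhouse1 ships 90; Greenhouse2 ships 30; Greenhouse3 ships 65.)

1785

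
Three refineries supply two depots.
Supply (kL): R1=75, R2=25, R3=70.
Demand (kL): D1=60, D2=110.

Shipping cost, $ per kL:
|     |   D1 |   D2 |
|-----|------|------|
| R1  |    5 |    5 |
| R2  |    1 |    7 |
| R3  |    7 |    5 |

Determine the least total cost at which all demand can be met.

One minimum-cost allocation:
  R1→D1: 35 × $5 = $175
  R1→D2: 40 × $5 = $200
  R2→D1: 25 × $1 = $25
  R3→D2: 70 × $5 = $350
Total = 175 + 200 + 25 + 350 = $750.

750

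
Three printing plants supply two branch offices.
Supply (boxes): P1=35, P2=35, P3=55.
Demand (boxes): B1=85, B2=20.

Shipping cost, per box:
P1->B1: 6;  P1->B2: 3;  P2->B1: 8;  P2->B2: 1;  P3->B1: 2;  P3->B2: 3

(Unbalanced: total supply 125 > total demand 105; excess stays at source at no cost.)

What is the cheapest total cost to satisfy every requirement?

Optimal allocation:
  P1–B1: 30 × 6 = 180
  P2–B2: 20 × 1 = 20
  P3–B1: 55 × 2 = 110
Total = 180 + 20 + 110 = 310.
(Supply check: P1 ships 30; P2 ships 20; P3 ships 55.)

310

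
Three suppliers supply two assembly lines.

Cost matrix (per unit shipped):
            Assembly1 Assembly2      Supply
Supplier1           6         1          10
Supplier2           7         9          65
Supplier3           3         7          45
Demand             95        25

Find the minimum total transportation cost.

630

A cheapest plan:
  Supplier1->Assembly2: 10 batches
  Supplier2->Assembly1: 50 batches
  Supplier2->Assembly2: 15 batches
  Supplier3->Assembly1: 45 batches
Total cost = 630.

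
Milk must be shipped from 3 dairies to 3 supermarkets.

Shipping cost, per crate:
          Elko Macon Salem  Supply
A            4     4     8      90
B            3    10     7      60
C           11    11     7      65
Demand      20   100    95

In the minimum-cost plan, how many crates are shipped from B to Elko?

Optimal shipments:
  A–Macon: 90 × 4 = 360
  B–Elko: 20 × 3 = 60
  B–Macon: 10 × 10 = 100
  B–Salem: 30 × 7 = 210
  C–Salem: 65 × 7 = 455
Total cost = 1185.
So B→Elko carries 20 crates.

20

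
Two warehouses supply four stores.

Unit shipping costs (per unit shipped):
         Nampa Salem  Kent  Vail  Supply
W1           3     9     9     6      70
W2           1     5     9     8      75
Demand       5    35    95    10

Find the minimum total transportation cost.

Optimal allocation:
  W1–Kent: 60 × 9 = 540
  W1–Vail: 10 × 6 = 60
  W2–Nampa: 5 × 1 = 5
  W2–Salem: 35 × 5 = 175
  W2–Kent: 35 × 9 = 315
Total = 540 + 60 + 5 + 175 + 315 = 1095.

1095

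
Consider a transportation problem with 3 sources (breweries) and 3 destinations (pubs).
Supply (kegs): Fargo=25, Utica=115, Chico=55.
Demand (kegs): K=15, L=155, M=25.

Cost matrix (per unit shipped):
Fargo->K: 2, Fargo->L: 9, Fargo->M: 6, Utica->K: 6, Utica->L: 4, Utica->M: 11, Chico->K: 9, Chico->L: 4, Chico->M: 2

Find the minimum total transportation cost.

Optimal allocation:
  Fargo to K: 15 × 2 = 30
  Fargo to M: 10 × 6 = 60
  Utica to L: 115 × 4 = 460
  Chico to L: 40 × 4 = 160
  Chico to M: 15 × 2 = 30
Total = 30 + 60 + 460 + 160 + 30 = 740.

740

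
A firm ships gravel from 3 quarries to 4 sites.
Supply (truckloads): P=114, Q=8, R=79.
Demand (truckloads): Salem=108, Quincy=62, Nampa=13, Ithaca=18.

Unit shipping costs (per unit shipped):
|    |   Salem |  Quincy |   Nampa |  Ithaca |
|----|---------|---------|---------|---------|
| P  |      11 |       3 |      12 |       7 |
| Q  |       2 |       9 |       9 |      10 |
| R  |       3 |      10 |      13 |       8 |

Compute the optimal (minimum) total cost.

952

Optimal allocation:
  P to Salem: 21 × 11 = 231
  P to Quincy: 62 × 3 = 186
  P to Nampa: 13 × 12 = 156
  P to Ithaca: 18 × 7 = 126
  Q to Salem: 8 × 2 = 16
  R to Salem: 79 × 3 = 237
Total = 231 + 186 + 156 + 126 + 16 + 237 = 952.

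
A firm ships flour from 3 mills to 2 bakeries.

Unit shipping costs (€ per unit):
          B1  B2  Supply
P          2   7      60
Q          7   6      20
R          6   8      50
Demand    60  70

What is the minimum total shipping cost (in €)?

A cheapest plan:
  P→B1: 60 sacks
  Q→B2: 20 sacks
  R→B2: 50 sacks
Total cost = €640.
(Supply check: P ships 60; Q ships 20; R ships 50.)

640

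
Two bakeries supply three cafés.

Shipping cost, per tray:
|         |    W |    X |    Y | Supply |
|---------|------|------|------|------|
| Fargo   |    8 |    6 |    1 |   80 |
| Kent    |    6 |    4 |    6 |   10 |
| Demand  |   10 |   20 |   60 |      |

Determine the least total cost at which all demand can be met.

A cheapest plan:
  Fargo to W: 10 trays
  Fargo to X: 10 trays
  Fargo to Y: 60 trays
  Kent to X: 10 trays
Total cost = 240.

240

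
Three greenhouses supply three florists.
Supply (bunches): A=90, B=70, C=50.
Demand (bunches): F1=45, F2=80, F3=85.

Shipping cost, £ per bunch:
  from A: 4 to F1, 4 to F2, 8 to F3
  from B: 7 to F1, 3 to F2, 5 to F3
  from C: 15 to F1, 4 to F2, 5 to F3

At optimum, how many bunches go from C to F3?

50

Solving gives:
  A to F1: 45 × £4 = £180
  A to F2: 45 × £4 = £180
  B to F2: 35 × £3 = £105
  B to F3: 35 × £5 = £175
  C to F3: 50 × £5 = £250
Total cost = £890.
So C→F3 carries 50 bunches.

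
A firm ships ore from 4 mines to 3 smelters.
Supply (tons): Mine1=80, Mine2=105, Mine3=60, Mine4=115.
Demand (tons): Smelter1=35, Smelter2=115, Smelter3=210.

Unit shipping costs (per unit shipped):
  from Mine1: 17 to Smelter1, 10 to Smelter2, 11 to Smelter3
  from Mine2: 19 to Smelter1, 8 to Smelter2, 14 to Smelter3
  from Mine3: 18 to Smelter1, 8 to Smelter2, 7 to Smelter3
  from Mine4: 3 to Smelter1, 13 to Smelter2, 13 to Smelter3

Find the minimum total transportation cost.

3275

A cheapest plan:
  Mine1->Smelter2: 10 × 10 = 100
  Mine1->Smelter3: 70 × 11 = 770
  Mine2->Smelter2: 105 × 8 = 840
  Mine3->Smelter3: 60 × 7 = 420
  Mine4->Smelter1: 35 × 3 = 105
  Mine4->Smelter3: 80 × 13 = 1040
Total = 100 + 770 + 840 + 420 + 105 + 1040 = 3275.
(Supply check: Mine1 ships 80; Mine2 ships 105; Mine3 ships 60; Mine4 ships 115.)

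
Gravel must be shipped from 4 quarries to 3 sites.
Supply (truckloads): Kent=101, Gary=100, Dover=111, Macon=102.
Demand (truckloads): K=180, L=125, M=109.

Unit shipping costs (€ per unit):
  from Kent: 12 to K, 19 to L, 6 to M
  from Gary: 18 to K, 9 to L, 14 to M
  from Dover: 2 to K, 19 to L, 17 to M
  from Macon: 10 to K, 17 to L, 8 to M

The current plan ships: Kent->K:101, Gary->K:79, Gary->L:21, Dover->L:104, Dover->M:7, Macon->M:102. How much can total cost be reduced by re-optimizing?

Current plan cost = 101·12 + 79·18 + 21·9 + 104·19 + 7·17 + 102·8 = €5734.
Optimal plan:
  Kent->M: 101 truckloads
  Gary->L: 100 truckloads
  Dover->K: 111 truckloads
  Macon->K: 69 truckloads
  Macon->L: 25 truckloads
  Macon->M: 8 truckloads
Optimal cost = €2907.
Saving = 5734 − 2907 = €2827.

2827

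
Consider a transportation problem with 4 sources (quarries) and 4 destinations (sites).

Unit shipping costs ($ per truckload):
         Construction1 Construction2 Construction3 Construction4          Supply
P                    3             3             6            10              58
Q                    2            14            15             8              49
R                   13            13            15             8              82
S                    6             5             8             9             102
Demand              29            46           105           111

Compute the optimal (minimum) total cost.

A cheapest plan:
  P→Construction2: 46 truckloads
  P→Construction3: 12 truckloads
  Q→Construction1: 29 truckloads
  Q→Construction4: 20 truckloads
  R→Construction4: 82 truckloads
  S→Construction3: 93 truckloads
  S→Construction4: 9 truckloads
Total cost = $1909.

1909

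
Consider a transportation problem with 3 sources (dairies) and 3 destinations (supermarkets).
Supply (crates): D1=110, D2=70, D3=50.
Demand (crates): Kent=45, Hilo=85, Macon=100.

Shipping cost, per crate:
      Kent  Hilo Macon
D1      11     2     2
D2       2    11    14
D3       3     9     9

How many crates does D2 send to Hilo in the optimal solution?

Solving gives:
  D1 to Hilo: 10 × 2 = 20
  D1 to Macon: 100 × 2 = 200
  D2 to Kent: 45 × 2 = 90
  D2 to Hilo: 25 × 11 = 275
  D3 to Hilo: 50 × 9 = 450
Total cost = 1035.
So D2→Hilo carries 25 crates.

25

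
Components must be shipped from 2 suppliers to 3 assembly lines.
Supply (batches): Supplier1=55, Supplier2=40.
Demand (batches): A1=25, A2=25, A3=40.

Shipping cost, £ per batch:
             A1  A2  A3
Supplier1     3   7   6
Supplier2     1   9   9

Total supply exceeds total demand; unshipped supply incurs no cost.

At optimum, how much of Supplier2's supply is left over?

5

Minimum-cost shipments:
  Supplier1 to A2: 15 × £7 = £105
  Supplier1 to A3: 40 × £6 = £240
  Supplier2 to A1: 25 × £1 = £25
  Supplier2 to A2: 10 × £9 = £90
Total cost = £460.
Supplier2 ships 35 of its 40, leaving 5.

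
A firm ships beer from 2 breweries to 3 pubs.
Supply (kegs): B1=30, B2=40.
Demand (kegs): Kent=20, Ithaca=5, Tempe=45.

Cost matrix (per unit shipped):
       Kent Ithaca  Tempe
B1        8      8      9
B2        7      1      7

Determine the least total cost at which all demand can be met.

500

One minimum-cost allocation:
  B1 to Kent: 20 × 8 = 160
  B1 to Tempe: 10 × 9 = 90
  B2 to Ithaca: 5 × 1 = 5
  B2 to Tempe: 35 × 7 = 245
Total = 160 + 90 + 5 + 245 = 500.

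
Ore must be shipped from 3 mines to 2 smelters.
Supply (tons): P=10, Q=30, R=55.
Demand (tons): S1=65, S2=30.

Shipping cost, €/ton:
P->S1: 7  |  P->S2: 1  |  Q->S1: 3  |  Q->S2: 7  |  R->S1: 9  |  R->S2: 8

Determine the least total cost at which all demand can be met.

One minimum-cost allocation:
  P to S2: 10 tons
  Q to S1: 30 tons
  R to S1: 35 tons
  R to S2: 20 tons
Total cost = €575.

575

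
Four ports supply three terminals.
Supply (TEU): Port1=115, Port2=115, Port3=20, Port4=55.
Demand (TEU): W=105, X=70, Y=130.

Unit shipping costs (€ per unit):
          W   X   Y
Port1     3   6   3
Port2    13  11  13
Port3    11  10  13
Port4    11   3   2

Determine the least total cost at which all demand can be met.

2030

An optimal shipping plan:
  Port1–W: 85 × €3 = €255
  Port1–Y: 30 × €3 = €90
  Port2–X: 70 × €11 = €770
  Port2–Y: 45 × €13 = €585
  Port3–W: 20 × €11 = €220
  Port4–Y: 55 × €2 = €110
Total = 255 + 90 + 770 + 585 + 220 + 110 = €2030.
(Supply check: Port1 ships 115; Port2 ships 115; Port3 ships 20; Port4 ships 55.)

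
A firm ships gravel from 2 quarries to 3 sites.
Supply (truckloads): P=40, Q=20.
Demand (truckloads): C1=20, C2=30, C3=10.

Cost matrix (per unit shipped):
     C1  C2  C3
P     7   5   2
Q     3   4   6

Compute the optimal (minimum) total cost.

230

A cheapest plan:
  P→C2: 30 × 5 = 150
  P→C3: 10 × 2 = 20
  Q→C1: 20 × 3 = 60
Total = 150 + 20 + 60 = 230.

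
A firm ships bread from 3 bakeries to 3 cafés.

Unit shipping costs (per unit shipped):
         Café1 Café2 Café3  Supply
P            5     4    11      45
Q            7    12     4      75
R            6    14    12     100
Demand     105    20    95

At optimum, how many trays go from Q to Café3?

The minimum-cost plan:
  P to Café1: 5 × 5 = 25
  P to Café2: 20 × 4 = 80
  P to Café3: 20 × 11 = 220
  Q to Café3: 75 × 4 = 300
  R to Café1: 100 × 6 = 600
Total cost = 1225.
So Q→Café3 carries 75 trays.

75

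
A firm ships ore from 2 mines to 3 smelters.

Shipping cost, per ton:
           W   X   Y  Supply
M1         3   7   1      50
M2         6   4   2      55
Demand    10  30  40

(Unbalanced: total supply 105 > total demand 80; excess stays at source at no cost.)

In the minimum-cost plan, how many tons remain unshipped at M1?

0

An optimal plan:
  M1–W: 10 × 3 = 30
  M1–Y: 40 × 1 = 40
  M2–X: 30 × 4 = 120
Total cost = 190.
M1 ships 50 of its 50, leaving 0.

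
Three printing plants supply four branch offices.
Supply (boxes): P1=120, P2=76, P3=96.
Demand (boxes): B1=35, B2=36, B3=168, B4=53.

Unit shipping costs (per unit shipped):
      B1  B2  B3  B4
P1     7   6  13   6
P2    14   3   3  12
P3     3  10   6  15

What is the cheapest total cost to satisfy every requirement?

A cheapest plan:
  P1->B1: 31 × 7 = 217
  P1->B2: 36 × 6 = 216
  P1->B4: 53 × 6 = 318
  P2->B3: 76 × 3 = 228
  P3->B1: 4 × 3 = 12
  P3->B3: 92 × 6 = 552
Total = 217 + 216 + 318 + 228 + 12 + 552 = 1543.

1543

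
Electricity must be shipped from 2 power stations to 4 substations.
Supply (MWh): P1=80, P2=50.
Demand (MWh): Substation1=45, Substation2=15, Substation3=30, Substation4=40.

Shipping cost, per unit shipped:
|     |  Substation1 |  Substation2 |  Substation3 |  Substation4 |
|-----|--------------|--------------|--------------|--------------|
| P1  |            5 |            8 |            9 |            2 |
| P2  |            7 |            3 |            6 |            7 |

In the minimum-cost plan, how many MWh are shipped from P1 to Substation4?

Solving gives:
  P1–Substation1: 40 × 5 = 200
  P1–Substation4: 40 × 2 = 80
  P2–Substation1: 5 × 7 = 35
  P2–Substation2: 15 × 3 = 45
  P2–Substation3: 30 × 6 = 180
Total cost = 540.
So P1→Substation4 carries 40 MWh.

40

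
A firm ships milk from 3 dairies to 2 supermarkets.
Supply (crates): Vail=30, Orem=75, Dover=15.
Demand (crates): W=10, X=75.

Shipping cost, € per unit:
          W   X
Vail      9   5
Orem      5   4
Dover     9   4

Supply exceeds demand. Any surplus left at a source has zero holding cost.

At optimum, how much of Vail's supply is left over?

An optimal plan:
  Orem->W: 10 × €5 = €50
  Orem->X: 60 × €4 = €240
  Dover->X: 15 × €4 = €60
Total cost = €350.
Vail ships 0 of its 30, leaving 30.

30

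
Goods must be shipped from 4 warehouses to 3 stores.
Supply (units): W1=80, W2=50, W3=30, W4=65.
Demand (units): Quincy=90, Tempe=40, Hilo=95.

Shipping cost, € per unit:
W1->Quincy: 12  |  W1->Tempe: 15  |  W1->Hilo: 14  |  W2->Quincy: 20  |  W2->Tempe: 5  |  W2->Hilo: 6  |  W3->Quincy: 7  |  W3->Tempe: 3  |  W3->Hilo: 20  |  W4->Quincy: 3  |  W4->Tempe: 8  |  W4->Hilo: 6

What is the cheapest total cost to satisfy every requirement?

An optimal shipping plan:
  W1→Quincy: 25 × €12 = €300
  W1→Hilo: 55 × €14 = €770
  W2→Tempe: 10 × €5 = €50
  W2→Hilo: 40 × €6 = €240
  W3→Tempe: 30 × €3 = €90
  W4→Quincy: 65 × €3 = €195
Total = 300 + 770 + 50 + 240 + 90 + 195 = €1645.

1645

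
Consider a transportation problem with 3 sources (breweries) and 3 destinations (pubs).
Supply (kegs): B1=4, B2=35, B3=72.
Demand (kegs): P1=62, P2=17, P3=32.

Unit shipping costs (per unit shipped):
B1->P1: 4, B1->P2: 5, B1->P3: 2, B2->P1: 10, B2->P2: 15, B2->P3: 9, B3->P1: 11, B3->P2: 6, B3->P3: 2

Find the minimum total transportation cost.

A cheapest plan:
  B1–P1: 4 kegs
  B2–P1: 35 kegs
  B3–P1: 23 kegs
  B3–P2: 17 kegs
  B3–P3: 32 kegs
Total cost = 785.
(Supply check: B1 ships 4; B2 ships 35; B3 ships 72.)

785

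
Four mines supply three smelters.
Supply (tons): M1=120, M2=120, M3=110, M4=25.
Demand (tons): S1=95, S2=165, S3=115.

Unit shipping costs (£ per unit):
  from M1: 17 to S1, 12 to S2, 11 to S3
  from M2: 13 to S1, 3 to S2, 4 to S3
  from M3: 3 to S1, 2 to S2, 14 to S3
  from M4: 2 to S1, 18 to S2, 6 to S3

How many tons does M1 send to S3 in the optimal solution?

Optimal shipments:
  M1→S2: 5 × £12 = £60
  M1→S3: 115 × £11 = £1265
  M2→S2: 120 × £3 = £360
  M3→S1: 70 × £3 = £210
  M3→S2: 40 × £2 = £80
  M4→S1: 25 × £2 = £50
Total cost = £2025.
So M1→S3 carries 115 tons.

115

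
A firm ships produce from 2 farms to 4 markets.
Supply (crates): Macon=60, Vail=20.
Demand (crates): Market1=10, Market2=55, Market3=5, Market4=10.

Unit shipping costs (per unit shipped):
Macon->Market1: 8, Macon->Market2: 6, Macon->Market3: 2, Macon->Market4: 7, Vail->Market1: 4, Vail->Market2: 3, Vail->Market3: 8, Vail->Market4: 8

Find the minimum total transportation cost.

420

Optimal allocation:
  Macon->Market2: 45 × 6 = 270
  Macon->Market3: 5 × 2 = 10
  Macon->Market4: 10 × 7 = 70
  Vail->Market1: 10 × 4 = 40
  Vail->Market2: 10 × 3 = 30
Total = 270 + 10 + 70 + 40 + 30 = 420.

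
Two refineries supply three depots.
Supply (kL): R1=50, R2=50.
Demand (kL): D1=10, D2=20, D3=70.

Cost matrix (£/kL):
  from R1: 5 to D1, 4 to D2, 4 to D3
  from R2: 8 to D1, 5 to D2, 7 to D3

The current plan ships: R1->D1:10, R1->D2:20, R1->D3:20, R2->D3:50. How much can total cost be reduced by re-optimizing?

40

Current plan cost = 10·5 + 20·4 + 20·4 + 50·7 = £560.
Optimal plan:
  R1→D1: 10 × £5 = £50
  R1→D3: 40 × £4 = £160
  R2→D2: 20 × £5 = £100
  R2→D3: 30 × £7 = £210
Optimal cost = £520.
Saving = 560 − 520 = £40.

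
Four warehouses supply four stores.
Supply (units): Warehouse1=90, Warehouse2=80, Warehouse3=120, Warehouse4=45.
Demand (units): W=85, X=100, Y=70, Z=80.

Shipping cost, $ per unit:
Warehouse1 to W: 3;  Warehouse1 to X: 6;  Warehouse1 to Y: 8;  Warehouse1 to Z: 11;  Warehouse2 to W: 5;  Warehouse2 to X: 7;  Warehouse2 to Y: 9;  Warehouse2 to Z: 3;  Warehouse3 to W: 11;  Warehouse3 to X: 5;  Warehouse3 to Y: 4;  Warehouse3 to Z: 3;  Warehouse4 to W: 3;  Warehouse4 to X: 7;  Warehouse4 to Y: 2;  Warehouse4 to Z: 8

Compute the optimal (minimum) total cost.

1190

Optimal allocation:
  Warehouse1->W: 85 × $3 = $255
  Warehouse1->X: 5 × $6 = $30
  Warehouse2->Z: 80 × $3 = $240
  Warehouse3->X: 95 × $5 = $475
  Warehouse3->Y: 25 × $4 = $100
  Warehouse4->Y: 45 × $2 = $90
Total = 255 + 30 + 240 + 475 + 100 + 90 = $1190.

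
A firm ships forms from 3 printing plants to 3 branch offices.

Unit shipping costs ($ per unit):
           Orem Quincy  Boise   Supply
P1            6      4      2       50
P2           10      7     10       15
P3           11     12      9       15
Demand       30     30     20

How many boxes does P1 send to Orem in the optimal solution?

15

Solving gives:
  P1→Orem: 15 × $6 = $90
  P1→Quincy: 15 × $4 = $60
  P1→Boise: 20 × $2 = $40
  P2→Quincy: 15 × $7 = $105
  P3→Orem: 15 × $11 = $165
Total cost = $460.
So P1→Orem carries 15 boxes.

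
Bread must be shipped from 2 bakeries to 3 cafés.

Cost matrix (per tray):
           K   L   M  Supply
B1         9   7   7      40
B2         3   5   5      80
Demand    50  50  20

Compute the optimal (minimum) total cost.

580

Optimal allocation:
  B1–L: 40 × 7 = 280
  B2–K: 50 × 3 = 150
  B2–L: 10 × 5 = 50
  B2–M: 20 × 5 = 100
Total = 280 + 150 + 50 + 100 = 580.
(Supply check: B1 ships 40; B2 ships 80.)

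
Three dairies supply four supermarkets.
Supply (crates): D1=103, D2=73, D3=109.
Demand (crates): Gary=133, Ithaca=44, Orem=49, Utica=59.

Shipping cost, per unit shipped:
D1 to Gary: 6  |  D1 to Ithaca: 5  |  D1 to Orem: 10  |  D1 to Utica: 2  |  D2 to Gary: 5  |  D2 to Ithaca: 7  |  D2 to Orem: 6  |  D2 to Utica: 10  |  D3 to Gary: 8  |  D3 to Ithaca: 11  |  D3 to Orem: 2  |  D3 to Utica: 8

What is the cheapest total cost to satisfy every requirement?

Optimal allocation:
  D1→Ithaca: 44 × 5 = 220
  D1→Utica: 59 × 2 = 118
  D2→Gary: 73 × 5 = 365
  D3→Gary: 60 × 8 = 480
  D3→Orem: 49 × 2 = 98
Total = 220 + 118 + 365 + 480 + 98 = 1281.

1281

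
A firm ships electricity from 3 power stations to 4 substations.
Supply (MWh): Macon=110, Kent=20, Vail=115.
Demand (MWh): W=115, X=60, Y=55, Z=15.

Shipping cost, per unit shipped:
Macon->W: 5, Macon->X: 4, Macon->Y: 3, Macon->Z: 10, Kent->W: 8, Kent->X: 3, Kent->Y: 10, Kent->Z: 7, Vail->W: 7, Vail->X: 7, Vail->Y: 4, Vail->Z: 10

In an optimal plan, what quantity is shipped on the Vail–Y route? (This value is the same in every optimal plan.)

55

Optimal shipments:
  Macon→W: 55 × 5 = 275
  Macon→X: 55 × 4 = 220
  Kent→X: 5 × 3 = 15
  Kent→Z: 15 × 7 = 105
  Vail→W: 60 × 7 = 420
  Vail→Y: 55 × 4 = 220
Total cost = 1255.
So Vail→Y carries 55 MWh.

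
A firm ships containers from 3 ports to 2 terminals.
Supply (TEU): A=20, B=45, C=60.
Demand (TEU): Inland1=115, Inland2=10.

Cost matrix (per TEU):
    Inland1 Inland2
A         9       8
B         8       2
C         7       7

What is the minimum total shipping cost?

A cheapest plan:
  A->Inland1: 20 × 9 = 180
  B->Inland1: 35 × 8 = 280
  B->Inland2: 10 × 2 = 20
  C->Inland1: 60 × 7 = 420
Total = 180 + 280 + 20 + 420 = 900.

900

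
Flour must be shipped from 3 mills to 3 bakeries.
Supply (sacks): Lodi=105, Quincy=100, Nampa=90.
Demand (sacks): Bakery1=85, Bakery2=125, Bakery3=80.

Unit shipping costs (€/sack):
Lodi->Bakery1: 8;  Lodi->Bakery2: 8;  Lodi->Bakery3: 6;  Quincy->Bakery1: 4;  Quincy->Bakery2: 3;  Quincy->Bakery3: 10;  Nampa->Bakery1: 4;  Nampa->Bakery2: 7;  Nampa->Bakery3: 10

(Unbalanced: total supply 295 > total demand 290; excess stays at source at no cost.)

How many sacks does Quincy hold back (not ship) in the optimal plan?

Minimum-cost shipments:
  Lodi to Bakery2: 20 sacks
  Lodi to Bakery3: 80 sacks
  Quincy to Bakery2: 100 sacks
  Nampa to Bakery1: 85 sacks
  Nampa to Bakery2: 5 sacks
Total cost = €1315.
Quincy ships 100 of its 100, leaving 0.

0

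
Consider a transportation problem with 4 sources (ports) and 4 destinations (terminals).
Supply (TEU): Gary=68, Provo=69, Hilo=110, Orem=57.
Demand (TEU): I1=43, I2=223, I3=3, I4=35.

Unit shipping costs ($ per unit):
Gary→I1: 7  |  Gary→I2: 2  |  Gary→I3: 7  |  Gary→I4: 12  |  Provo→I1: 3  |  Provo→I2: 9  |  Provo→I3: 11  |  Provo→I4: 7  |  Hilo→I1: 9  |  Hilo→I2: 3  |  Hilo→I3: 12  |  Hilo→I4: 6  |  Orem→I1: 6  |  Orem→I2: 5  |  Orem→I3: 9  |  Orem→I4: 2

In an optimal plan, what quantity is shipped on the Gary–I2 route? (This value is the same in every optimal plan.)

Optimal shipments:
  Gary to I2: 68 TEU
  Provo to I1: 43 TEU
  Provo to I2: 23 TEU
  Provo to I3: 3 TEU
  Hilo to I2: 110 TEU
  Orem to I2: 22 TEU
  Orem to I4: 35 TEU
Total cost = $1015.
So Gary→I2 carries 68 TEU.

68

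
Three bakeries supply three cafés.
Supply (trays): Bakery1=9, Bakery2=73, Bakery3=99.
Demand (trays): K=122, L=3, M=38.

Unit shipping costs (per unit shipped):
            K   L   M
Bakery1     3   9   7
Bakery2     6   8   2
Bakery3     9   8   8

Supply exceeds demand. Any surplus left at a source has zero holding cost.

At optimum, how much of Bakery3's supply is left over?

Minimum-cost shipments:
  Bakery1->K: 9 × 3 = 27
  Bakery2->K: 35 × 6 = 210
  Bakery2->M: 38 × 2 = 76
  Bakery3->K: 78 × 9 = 702
  Bakery3->L: 3 × 8 = 24
Total cost = 1039.
Bakery3 ships 81 of its 99, leaving 18.

18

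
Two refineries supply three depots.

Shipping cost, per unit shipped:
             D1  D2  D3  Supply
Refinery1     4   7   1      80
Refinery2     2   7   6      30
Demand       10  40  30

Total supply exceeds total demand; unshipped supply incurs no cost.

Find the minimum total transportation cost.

Optimal allocation:
  Refinery1–D2: 20 × 7 = 140
  Refinery1–D3: 30 × 1 = 30
  Refinery2–D1: 10 × 2 = 20
  Refinery2–D2: 20 × 7 = 140
Total = 140 + 30 + 20 + 140 = 330.

330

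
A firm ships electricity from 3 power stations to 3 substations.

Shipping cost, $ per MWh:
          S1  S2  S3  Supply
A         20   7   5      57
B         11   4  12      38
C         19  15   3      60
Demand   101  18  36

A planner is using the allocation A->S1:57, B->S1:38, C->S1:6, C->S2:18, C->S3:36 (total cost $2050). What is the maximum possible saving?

Current plan cost = 57·20 + 38·11 + 6·19 + 18·15 + 36·3 = $2050.
Optimal plan:
  A to S1: 39 × $20 = $780
  A to S2: 18 × $7 = $126
  B to S1: 38 × $11 = $418
  C to S1: 24 × $19 = $456
  C to S3: 36 × $3 = $108
Optimal cost = $1888.
Saving = 2050 − 1888 = $162.

162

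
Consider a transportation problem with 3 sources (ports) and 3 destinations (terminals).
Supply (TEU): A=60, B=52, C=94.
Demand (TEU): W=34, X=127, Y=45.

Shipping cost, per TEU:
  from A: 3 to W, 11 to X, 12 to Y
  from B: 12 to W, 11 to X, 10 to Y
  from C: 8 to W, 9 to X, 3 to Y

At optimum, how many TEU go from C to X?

49

The minimum-cost plan:
  A->W: 34 × 3 = 102
  A->X: 26 × 11 = 286
  B->X: 52 × 11 = 572
  C->X: 49 × 9 = 441
  C->Y: 45 × 3 = 135
Total cost = 1536.
So C→X carries 49 TEU.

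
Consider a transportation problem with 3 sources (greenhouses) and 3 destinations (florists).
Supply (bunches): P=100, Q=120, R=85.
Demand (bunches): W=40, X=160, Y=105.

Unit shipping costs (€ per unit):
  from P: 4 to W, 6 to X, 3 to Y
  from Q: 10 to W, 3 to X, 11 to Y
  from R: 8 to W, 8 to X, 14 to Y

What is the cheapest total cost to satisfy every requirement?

Optimal allocation:
  P→Y: 100 × €3 = €300
  Q→X: 120 × €3 = €360
  R→W: 40 × €8 = €320
  R→X: 40 × €8 = €320
  R→Y: 5 × €14 = €70
Total = 300 + 360 + 320 + 320 + 70 = €1370.

1370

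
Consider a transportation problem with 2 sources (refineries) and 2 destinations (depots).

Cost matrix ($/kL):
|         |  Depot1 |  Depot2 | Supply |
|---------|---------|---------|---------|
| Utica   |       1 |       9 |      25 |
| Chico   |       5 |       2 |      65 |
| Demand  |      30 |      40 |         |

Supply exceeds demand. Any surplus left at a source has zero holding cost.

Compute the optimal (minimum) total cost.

130

One minimum-cost allocation:
  Utica->Depot1: 25 × $1 = $25
  Chico->Depot1: 5 × $5 = $25
  Chico->Depot2: 40 × $2 = $80
Total = 25 + 25 + 80 = $130.
(Supply check: Utica ships 25; Chico ships 45.)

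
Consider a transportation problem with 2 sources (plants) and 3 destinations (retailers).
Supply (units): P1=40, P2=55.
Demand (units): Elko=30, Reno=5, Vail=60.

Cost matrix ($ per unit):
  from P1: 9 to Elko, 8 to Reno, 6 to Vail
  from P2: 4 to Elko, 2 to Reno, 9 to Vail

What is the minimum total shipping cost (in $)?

An optimal shipping plan:
  P1->Vail: 40 units
  P2->Elko: 30 units
  P2->Reno: 5 units
  P2->Vail: 20 units
Total cost = $550.

550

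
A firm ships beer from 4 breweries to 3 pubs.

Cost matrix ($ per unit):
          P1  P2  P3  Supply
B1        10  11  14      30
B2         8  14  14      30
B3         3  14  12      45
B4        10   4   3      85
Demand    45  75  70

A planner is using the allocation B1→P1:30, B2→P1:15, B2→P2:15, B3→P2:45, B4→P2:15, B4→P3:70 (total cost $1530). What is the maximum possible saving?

Current plan cost = 30·10 + 15·8 + 15·14 + 45·14 + 15·4 + 70·3 = $1530.
Optimal plan:
  B1→P2: 30 × $11 = $330
  B2→P2: 30 × $14 = $420
  B3→P1: 45 × $3 = $135
  B4→P2: 15 × $4 = $60
  B4→P3: 70 × $3 = $210
Optimal cost = $1155.
Saving = 1530 − 1155 = $375.

375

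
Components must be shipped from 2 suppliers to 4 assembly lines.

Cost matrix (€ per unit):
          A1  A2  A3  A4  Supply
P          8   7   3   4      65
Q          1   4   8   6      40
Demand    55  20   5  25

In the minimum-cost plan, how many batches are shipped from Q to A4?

0

Solving gives:
  P to A1: 15 × €8 = €120
  P to A2: 20 × €7 = €140
  P to A3: 5 × €3 = €15
  P to A4: 25 × €4 = €100
  Q to A1: 40 × €1 = €40
Total cost = €415.
The route Q→A4 is not used.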